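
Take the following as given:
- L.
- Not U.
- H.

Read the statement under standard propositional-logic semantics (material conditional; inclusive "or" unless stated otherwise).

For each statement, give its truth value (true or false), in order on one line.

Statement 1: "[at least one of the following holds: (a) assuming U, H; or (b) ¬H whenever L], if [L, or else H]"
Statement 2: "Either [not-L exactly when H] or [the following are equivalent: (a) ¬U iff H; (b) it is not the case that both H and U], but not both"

Statement 1: In symbols: (L or H) -> ((U -> H) or (L -> not H))

L or H = True or True = True
U -> H = False -> True = True
not H = not True = False
L -> not H = True -> False = False
(U -> H) or (L -> not H) = True or False = True
(L or H) -> ((U -> H) or (L -> not H)) = True -> True = True
Thus Statement 1 is true.

Statement 2: This is (not L iff H) xor ((not U iff H) iff (H nand U)).

not L = not True = False
not L iff H = False iff True = False
not U = not False = True
not U iff H = True iff True = True
H nand U = True nand False = True
(not U iff H) iff (H nand U) = True iff True = True
(not L iff H) xor ((not U iff H) iff (H nand U)) = False xor True = True
So Statement 2 is true.

Statement 1 true, Statement 2 true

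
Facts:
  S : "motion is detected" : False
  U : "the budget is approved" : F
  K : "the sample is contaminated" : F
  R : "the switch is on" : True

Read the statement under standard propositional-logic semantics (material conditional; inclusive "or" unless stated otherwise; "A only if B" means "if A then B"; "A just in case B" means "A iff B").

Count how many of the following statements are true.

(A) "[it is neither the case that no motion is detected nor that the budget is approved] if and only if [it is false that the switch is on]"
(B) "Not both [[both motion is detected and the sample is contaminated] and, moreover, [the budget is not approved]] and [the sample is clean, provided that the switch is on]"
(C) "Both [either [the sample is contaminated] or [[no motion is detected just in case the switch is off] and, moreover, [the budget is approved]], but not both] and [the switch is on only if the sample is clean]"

2

(A): This is (¬S ↓ U) ↔ ¬R.

¬S = ¬F = T
¬S ↓ U = T ↓ F = F
¬R = ¬T = F
(¬S ↓ U) ↔ ¬R = F ↔ F = T
Thus (A) is true.

(B): In symbols: ((S ∧ K) ∧ ¬U) ↑ (R → ¬K)

S ∧ K = F ∧ F = F
¬U = ¬F = T
(S ∧ K) ∧ ¬U = F ∧ T = F
¬K = ¬F = T
R → ¬K = T → T = T
((S ∧ K) ∧ ¬U) ↑ (R → ¬K) = F ↑ T = T
So (B) is true.

(C): This is (K ⊕ ((¬S ↔ ¬R) ∧ U)) ∧ (R → ¬K).

¬S = ¬F = T
¬R = ¬T = F
¬S ↔ ¬R = T ↔ F = F
(¬S ↔ ¬R) ∧ U = F ∧ F = F
K ⊕ ((¬S ↔ ¬R) ∧ U) = F ⊕ F = F
¬K = ¬F = T
R → ¬K = T → T = T
(K ⊕ ((¬S ↔ ¬R) ∧ U)) ∧ (R → ¬K) = F ∧ T = F
So (C) is false.

Count: 2.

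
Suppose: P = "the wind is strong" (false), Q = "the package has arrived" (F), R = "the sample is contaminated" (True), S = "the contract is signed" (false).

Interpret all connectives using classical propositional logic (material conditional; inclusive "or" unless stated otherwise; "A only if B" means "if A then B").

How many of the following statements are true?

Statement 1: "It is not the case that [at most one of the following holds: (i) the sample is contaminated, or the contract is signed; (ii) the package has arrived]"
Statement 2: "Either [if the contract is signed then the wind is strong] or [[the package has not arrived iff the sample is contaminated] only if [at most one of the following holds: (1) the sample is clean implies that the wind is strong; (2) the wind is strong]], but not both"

Statement 1: In symbols: ~((R | S) nand Q)

R | S = T | F = T
(R | S) nand Q = T nand F = T
~((R | S) nand Q) = ~T = F
Thus Statement 1 is false.

Statement 2: In symbols: (S -> P) xor ((~Q <-> R) -> ((~R -> P) nand P))

S -> P = F -> F = T
~Q = ~F = T
~Q <-> R = T <-> T = T
~R = ~T = F
~R -> P = F -> F = T
(~R -> P) nand P = T nand F = T
(~Q <-> R) -> ((~R -> P) nand P) = T -> T = T
(S -> P) xor ((~Q <-> R) -> ((~R -> P) nand P)) = T xor T = F
So Statement 2 is false.

Count: 0.

0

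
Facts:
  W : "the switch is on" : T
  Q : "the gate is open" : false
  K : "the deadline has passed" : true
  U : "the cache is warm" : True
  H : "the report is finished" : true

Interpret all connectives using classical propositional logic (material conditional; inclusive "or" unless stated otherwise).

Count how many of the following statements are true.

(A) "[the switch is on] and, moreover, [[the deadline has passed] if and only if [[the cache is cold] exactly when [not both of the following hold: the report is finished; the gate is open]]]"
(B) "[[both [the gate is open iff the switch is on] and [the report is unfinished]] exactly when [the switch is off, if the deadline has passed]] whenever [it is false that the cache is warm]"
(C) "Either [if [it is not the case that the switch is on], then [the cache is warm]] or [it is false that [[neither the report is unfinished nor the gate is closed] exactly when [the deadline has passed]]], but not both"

1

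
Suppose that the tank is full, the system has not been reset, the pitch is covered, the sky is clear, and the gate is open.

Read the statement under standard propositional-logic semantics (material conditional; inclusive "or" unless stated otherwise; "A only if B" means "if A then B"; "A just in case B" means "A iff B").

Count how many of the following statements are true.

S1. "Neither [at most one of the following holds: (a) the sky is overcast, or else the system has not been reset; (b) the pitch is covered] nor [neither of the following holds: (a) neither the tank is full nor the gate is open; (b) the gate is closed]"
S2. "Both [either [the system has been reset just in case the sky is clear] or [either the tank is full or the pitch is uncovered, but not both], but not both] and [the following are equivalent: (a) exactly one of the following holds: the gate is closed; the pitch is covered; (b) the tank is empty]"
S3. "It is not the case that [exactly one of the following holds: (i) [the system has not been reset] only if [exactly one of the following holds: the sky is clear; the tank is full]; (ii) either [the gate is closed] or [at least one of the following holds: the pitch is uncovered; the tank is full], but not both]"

Let P = "the sky is overcast" (F), M = "the system has been reset" (F), R = "the pitch is covered" (T), H = "the tank is full" (T), V = "the gate is open" (T).

S1: Formalization: ((P | ~M) nand R) nor ((H nor V) nor ~V)

~M = ~F = T
P | ~M = F | T = T
(P | ~M) nand R = T nand T = F
H nor V = T nor T = F
~V = ~T = F
(H nor V) nor ~V = F nor F = T
((P | ~M) nand R) nor ((H nor V) nor ~V) = F nor T = F
Thus S1 is false.

S2: Parsed as ((M <-> ~P) xor (H xor ~R)) & ((~V xor R) <-> ~H)

~P = ~F = T
M <-> ~P = F <-> T = F
~R = ~T = F
H xor ~R = T xor F = T
(M <-> ~P) xor (H xor ~R) = F xor T = T
~V = ~T = F
~V xor R = F xor T = T
~H = ~T = F
(~V xor R) <-> ~H = T <-> F = F
((M <-> ~P) xor (H xor ~R)) & ((~V xor R) <-> ~H) = T & F = F
Thus S2 is false.

S3: Formalization: ~((~M -> (~P xor H)) xor (~V xor (~R | H)))

~M = ~F = T
~P = ~F = T
~P xor H = T xor T = F
~M -> (~P xor H) = T -> F = F
~V = ~T = F
~R = ~T = F
~R | H = F | T = T
~V xor (~R | H) = F xor T = T
(~M -> (~P xor H)) xor (~V xor (~R | H)) = F xor T = T
~((~M -> (~P xor H)) xor (~V xor (~R | H))) = ~T = F
So S3 is false.

0 of the 3 statements are true (none).

0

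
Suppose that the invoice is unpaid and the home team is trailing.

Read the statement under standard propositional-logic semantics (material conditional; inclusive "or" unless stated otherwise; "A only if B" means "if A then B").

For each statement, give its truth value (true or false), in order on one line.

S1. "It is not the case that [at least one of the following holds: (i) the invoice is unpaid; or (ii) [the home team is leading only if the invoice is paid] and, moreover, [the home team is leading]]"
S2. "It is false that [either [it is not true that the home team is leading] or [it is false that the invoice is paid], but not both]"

S1 F; S2 T

Let U = "the invoice is paid" (F), K = "the home team is leading" (F).

S1: In symbols: ¬(¬U ∨ ((K → U) ∧ K))

¬U = ¬F = T
K → U = F → F = T
(K → U) ∧ K = T ∧ F = F
¬U ∨ ((K → U) ∧ K) = T ∨ F = T
¬(¬U ∨ ((K → U) ∧ K)) = ¬T = F
Hence S1 is false.

S2: This is ¬(¬K ⊕ ¬U).

¬K = ¬F = T
¬U = ¬F = T
¬K ⊕ ¬U = T ⊕ T = F
¬(¬K ⊕ ¬U) = ¬F = T
Thus S2 is true.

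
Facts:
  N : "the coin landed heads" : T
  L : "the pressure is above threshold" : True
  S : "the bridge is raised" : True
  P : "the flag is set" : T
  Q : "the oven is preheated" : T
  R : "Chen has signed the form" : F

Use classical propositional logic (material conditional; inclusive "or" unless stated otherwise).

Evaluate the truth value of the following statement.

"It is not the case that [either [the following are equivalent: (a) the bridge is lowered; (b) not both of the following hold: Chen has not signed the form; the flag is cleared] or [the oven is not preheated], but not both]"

In symbols: ~((~S <-> (~R nand ~P)) xor ~Q)

~S = ~T = F
~R = ~F = T
~P = ~T = F
~R nand ~P = T nand F = T
~S <-> (~R nand ~P) = F <-> T = F
~Q = ~T = F
(~S <-> (~R nand ~P)) xor ~Q = F xor F = F
~((~S <-> (~R nand ~P)) xor ~Q) = ~F = T

The statement is true.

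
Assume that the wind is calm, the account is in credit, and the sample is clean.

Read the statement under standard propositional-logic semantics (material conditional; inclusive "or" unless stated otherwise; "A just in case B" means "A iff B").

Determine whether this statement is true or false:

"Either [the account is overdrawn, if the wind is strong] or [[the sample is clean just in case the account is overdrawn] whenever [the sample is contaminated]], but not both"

Let S = "the wind is strong" (F), G = "the account is overdrawn" (F), P = "the sample is contaminated" (F).
Parsed as (S -> G) xor (P -> (~P <-> G))

S -> G = F -> F = T
~P = ~F = T
~P <-> G = T <-> F = F
P -> (~P <-> G) = F -> F = T
(S -> G) xor (P -> (~P <-> G)) = T xor T = F

false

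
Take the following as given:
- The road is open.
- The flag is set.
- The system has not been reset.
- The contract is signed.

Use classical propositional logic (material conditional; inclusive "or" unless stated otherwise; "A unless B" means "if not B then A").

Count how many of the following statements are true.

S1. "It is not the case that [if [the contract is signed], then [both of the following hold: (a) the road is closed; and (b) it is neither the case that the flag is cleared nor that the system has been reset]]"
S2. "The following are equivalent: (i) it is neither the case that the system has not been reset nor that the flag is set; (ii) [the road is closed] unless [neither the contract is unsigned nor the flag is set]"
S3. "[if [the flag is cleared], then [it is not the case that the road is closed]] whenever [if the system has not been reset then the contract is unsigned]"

3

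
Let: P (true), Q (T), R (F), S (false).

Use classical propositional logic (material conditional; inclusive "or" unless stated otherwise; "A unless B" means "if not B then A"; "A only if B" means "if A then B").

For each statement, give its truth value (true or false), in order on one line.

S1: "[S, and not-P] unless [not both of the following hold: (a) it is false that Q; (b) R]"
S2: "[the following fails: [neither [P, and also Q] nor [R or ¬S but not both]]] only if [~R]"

S1: Formalization: (S and not P) or (not Q nand R)

not P = not True = False
S and not P = False and False = False
not Q = not True = False
not Q nand R = False nand False = True
(S and not P) or (not Q nand R) = False or True = True
Hence S1 is true.

S2: Formalization: not ((P and Q) nor (R xor not S)) -> not R

P and Q = True and True = True
not S = not False = True
R xor not S = False xor True = True
(P and Q) nor (R xor not S) = True nor True = False
not ((P and Q) nor (R xor not S)) = not False = True
not R = not False = True
not ((P and Q) nor (R xor not S)) -> not R = True -> True = True
So S2 is true.

S1 True / S2 True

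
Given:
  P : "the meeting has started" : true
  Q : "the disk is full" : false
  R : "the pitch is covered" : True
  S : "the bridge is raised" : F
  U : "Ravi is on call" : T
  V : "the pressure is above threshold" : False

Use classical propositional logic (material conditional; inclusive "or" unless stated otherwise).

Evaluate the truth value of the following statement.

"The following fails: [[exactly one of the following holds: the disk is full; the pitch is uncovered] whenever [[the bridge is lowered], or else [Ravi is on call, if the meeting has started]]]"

Formalization: ¬((¬S ∨ (P → U)) → (Q ⊕ ¬R))

¬S = ¬F = T
P → U = T → T = T
¬S ∨ (P → U) = T ∨ T = T
¬R = ¬T = F
Q ⊕ ¬R = F ⊕ F = F
(¬S ∨ (P → U)) → (Q ⊕ ¬R) = T → F = F
¬((¬S ∨ (P → U)) → (Q ⊕ ¬R)) = ¬F = T

true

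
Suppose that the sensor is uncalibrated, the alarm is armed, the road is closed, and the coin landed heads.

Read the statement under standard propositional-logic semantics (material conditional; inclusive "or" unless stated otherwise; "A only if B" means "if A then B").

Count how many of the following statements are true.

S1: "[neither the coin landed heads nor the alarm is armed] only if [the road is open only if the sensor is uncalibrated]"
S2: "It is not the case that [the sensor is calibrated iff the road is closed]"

2

Let M = "the coin landed heads" (T), P = "the alarm is armed" (T), W = "the road is closed" (T), D = "the sensor is calibrated" (F).

S1: In symbols: (M ↓ P) → (¬W → ¬D)

M ↓ P = T ↓ T = F
¬W = ¬T = F
¬D = ¬F = T
¬W → ¬D = F → T = T
(M ↓ P) → (¬W → ¬D) = F → T = T
So S1 is true.

S2: In symbols: ¬(D ↔ W)

D ↔ W = F ↔ T = F
¬(D ↔ W) = ¬F = T
So S2 is true.

2 of the 2 statements are true (S1, S2).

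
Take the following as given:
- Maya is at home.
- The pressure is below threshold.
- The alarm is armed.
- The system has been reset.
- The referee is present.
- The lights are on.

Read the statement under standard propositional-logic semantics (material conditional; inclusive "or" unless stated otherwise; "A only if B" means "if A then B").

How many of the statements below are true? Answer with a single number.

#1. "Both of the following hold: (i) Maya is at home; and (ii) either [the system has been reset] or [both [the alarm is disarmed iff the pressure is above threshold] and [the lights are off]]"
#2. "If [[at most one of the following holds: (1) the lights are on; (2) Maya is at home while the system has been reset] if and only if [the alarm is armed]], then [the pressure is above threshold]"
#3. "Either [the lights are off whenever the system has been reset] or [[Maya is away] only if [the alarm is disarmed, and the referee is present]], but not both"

Let M = "Maya is at home" (T), Q = "the system has been reset" (T), V = "the alarm is armed" (T), N = "the pressure is above threshold" (F), K = "the lights are on" (T), G = "the referee is present" (T).

#1: Parsed as M & (Q | ((~V <-> N) & ~K))

~V = ~T = F
~V <-> N = F <-> F = T
~K = ~T = F
(~V <-> N) & ~K = T & F = F
Q | ((~V <-> N) & ~K) = T | F = T
M & (Q | ((~V <-> N) & ~K)) = T & T = T
Thus #1 is true.

#2: This is ((K nand (M & Q)) <-> V) -> N.

M & Q = T & T = T
K nand (M & Q) = T nand T = F
(K nand (M & Q)) <-> V = F <-> T = F
((K nand (M & Q)) <-> V) -> N = F -> F = T
Thus #2 is true.

#3: This is (Q -> ~K) xor (~M -> (~V & G)).

~K = ~T = F
Q -> ~K = T -> F = F
~M = ~T = F
~V = ~T = F
~V & G = F & T = F
~M -> (~V & G) = F -> F = T
(Q -> ~K) xor (~M -> (~V & G)) = F xor T = T
Thus #3 is true.

True statements: 3.

3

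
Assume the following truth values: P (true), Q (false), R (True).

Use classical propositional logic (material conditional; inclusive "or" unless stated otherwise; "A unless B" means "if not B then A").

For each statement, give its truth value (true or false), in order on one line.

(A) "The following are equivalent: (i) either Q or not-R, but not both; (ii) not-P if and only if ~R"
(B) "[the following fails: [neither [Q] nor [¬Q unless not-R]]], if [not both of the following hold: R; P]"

(A): In symbols: (Q xor ~R) <-> (~P <-> ~R)

~R = ~T = F
Q xor ~R = F xor F = F
~P = ~T = F
~R = ~T = F
~P <-> ~R = F <-> F = T
(Q xor ~R) <-> (~P <-> ~R) = F <-> T = F
Hence (A) is false.

(B): Parsed as (R nand P) -> ~(Q nor (~Q | ~R))

R nand P = T nand T = F
~Q = ~F = T
~R = ~T = F
~Q | ~R = T | F = T
Q nor (~Q | ~R) = F nor T = F
~(Q nor (~Q | ~R)) = ~F = T
(R nand P) -> ~(Q nor (~Q | ~R)) = F -> T = T
Thus (B) is true.

(A) false, (B) true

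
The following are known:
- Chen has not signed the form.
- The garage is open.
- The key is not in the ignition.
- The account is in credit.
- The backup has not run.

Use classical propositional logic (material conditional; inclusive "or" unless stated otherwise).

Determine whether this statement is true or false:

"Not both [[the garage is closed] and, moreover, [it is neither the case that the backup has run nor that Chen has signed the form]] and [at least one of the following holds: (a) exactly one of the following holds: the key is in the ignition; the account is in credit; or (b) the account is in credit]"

True

Let Q = "the garage is closed" (False), U = "the backup has run" (False), P = "Chen has signed the form" (False), R = "the key is in the ignition" (False), S = "the account is overdrawn" (False).
In symbols: (Q and (U nor P)) nand ((R xor not S) or not S)

U nor P = False nor False = True
Q and (U nor P) = False and True = False
not S = not False = True
R xor not S = False xor True = True
not S = not False = True
(R xor not S) or not S = True or True = True
(Q and (U nor P)) nand ((R xor not S) or not S) = False nand True = True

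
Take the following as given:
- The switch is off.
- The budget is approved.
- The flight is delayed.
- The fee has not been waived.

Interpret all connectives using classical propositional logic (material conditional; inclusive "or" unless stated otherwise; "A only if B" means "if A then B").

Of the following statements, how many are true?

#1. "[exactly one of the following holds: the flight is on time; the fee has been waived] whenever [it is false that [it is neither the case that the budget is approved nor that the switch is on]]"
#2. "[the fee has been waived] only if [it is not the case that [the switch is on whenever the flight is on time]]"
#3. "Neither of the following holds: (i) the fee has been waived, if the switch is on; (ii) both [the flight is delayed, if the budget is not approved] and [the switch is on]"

1

Let Q = "the budget is approved" (T), P = "the switch is on" (F), R = "the flight is delayed" (T), S = "the fee has been waived" (F).

#1: In symbols: ~(Q nor P) -> (~R xor S)

Q nor P = T nor F = F
~(Q nor P) = ~F = T
~R = ~T = F
~R xor S = F xor F = F
~(Q nor P) -> (~R xor S) = T -> F = F
Thus #1 is false.

#2: Formalization: S -> ~(~R -> P)

~R = ~T = F
~R -> P = F -> F = T
~(~R -> P) = ~T = F
S -> ~(~R -> P) = F -> F = T
Hence #2 is true.

#3: Parsed as (P -> S) nor ((~Q -> R) & P)

P -> S = F -> F = T
~Q = ~T = F
~Q -> R = F -> T = T
(~Q -> R) & P = T & F = F
(P -> S) nor ((~Q -> R) & P) = T nor F = F
Hence #3 is false.

1 of the 3 statements is true (#2).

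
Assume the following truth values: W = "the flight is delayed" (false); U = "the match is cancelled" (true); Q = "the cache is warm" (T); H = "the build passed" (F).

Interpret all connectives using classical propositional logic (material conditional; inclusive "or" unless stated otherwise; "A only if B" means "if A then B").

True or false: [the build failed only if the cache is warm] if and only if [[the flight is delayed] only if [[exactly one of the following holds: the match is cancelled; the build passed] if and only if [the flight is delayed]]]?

Values: H=False, Q=True, W=False, U=True.
Formalization: (not H -> Q) iff (W -> ((U xor H) iff W))

not H = not False = True
not H -> Q = True -> True = True
U xor H = True xor False = True
(U xor H) iff W = True iff False = False
W -> ((U xor H) iff W) = False -> False = True
(not H -> Q) iff (W -> ((U xor H) iff W)) = True iff True = True

true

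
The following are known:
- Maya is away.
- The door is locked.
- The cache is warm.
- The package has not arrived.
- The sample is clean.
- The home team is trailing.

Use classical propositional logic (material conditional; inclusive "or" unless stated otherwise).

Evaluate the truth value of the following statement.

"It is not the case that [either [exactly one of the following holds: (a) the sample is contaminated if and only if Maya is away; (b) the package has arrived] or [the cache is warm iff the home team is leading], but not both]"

True

Let S = "the sample is contaminated" (F), W = "Maya is at home" (F), P = "the package has arrived" (F), N = "the cache is warm" (T), D = "the home team is leading" (F).
Formalization: ~(((S <-> ~W) xor P) xor (N <-> D))

~W = ~F = T
S <-> ~W = F <-> T = F
(S <-> ~W) xor P = F xor F = F
N <-> D = T <-> F = F
((S <-> ~W) xor P) xor (N <-> D) = F xor F = F
~(((S <-> ~W) xor P) xor (N <-> D)) = ~F = T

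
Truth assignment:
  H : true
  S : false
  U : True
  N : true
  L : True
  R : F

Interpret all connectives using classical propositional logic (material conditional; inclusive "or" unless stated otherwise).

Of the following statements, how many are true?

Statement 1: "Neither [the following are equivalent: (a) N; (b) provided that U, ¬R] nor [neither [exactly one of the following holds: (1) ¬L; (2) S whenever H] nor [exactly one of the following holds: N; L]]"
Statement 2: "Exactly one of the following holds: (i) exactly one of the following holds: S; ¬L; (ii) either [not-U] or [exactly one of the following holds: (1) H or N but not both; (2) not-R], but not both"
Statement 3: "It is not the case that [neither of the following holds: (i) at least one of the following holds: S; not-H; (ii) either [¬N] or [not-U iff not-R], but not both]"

Statement 1: Parsed as (N ↔ (U → ¬R)) ↓ ((¬L ⊕ (H → S)) ↓ (N ⊕ L))

¬R = ¬F = T
U → ¬R = T → T = T
N ↔ (U → ¬R) = T ↔ T = T
¬L = ¬T = F
H → S = T → F = F
¬L ⊕ (H → S) = F ⊕ F = F
N ⊕ L = T ⊕ T = F
(¬L ⊕ (H → S)) ↓ (N ⊕ L) = F ↓ F = T
(N ↔ (U → ¬R)) ↓ ((¬L ⊕ (H → S)) ↓ (N ⊕ L)) = T ↓ T = F
So Statement 1 is false.

Statement 2: In symbols: (S ⊕ ¬L) ⊕ (¬U ⊕ ((H ⊕ N) ⊕ ¬R))

¬L = ¬T = F
S ⊕ ¬L = F ⊕ F = F
¬U = ¬T = F
H ⊕ N = T ⊕ T = F
¬R = ¬F = T
(H ⊕ N) ⊕ ¬R = F ⊕ T = T
¬U ⊕ ((H ⊕ N) ⊕ ¬R) = F ⊕ T = T
(S ⊕ ¬L) ⊕ (¬U ⊕ ((H ⊕ N) ⊕ ¬R)) = F ⊕ T = T
Hence Statement 2 is true.

Statement 3: Formalization: ¬((S ∨ ¬H) ↓ (¬N ⊕ (¬U ↔ ¬R)))

¬H = ¬T = F
S ∨ ¬H = F ∨ F = F
¬N = ¬T = F
¬U = ¬T = F
¬R = ¬F = T
¬U ↔ ¬R = F ↔ T = F
¬N ⊕ (¬U ↔ ¬R) = F ⊕ F = F
(S ∨ ¬H) ↓ (¬N ⊕ (¬U ↔ ¬R)) = F ↓ F = T
¬((S ∨ ¬H) ↓ (¬N ⊕ (¬U ↔ ¬R))) = ¬T = F
Hence Statement 3 is false.

Count: 1.

1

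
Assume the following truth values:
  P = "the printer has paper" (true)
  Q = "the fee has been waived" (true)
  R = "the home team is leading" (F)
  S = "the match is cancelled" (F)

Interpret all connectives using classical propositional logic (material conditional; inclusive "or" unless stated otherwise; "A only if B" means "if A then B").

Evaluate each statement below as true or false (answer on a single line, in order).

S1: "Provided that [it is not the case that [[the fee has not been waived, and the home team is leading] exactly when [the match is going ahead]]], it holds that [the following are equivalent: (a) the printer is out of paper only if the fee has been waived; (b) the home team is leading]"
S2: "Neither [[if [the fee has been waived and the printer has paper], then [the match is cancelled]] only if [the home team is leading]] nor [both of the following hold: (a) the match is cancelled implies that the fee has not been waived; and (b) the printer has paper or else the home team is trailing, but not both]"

S1 False / S2 False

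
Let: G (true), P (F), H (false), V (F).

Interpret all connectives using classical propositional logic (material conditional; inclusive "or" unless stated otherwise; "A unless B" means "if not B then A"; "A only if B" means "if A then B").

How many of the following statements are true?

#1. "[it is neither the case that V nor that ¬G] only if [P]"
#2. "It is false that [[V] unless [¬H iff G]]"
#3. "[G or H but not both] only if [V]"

0

#1: This is (V ↓ ¬G) → P.

¬G = ¬T = F
V ↓ ¬G = F ↓ F = T
(V ↓ ¬G) → P = T → F = F
Hence #1 is false.

#2: In symbols: ¬(V ∨ (¬H ↔ G))

¬H = ¬F = T
¬H ↔ G = T ↔ T = T
V ∨ (¬H ↔ G) = F ∨ T = T
¬(V ∨ (¬H ↔ G)) = ¬T = F
Thus #2 is false.

#3: This is (G ⊕ H) → V.

G ⊕ H = T ⊕ F = T
(G ⊕ H) → V = T → F = F
So #3 is false.

True statements: 0 (none).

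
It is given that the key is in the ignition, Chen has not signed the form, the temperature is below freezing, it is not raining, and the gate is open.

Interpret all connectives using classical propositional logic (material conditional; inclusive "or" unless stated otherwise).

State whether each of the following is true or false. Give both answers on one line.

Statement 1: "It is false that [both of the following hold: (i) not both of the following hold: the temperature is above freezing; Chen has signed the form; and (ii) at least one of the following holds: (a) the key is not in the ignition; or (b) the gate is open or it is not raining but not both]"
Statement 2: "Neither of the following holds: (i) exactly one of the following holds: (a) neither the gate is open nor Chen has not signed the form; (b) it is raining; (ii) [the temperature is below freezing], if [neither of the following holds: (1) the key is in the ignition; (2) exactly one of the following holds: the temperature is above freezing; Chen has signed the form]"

Statement 1 true; Statement 2 false

Let R = "the temperature is below freezing" (True), Q = "Chen has signed the form" (False), P = "the key is in the ignition" (True), U = "the gate is open" (True), S = "it is raining" (False).

Statement 1: In symbols: not ((not R nand Q) and (not P or (U xor not S)))

not R = not True = False
not R nand Q = False nand False = True
not P = not True = False
not S = not False = True
U xor not S = True xor True = False
not P or (U xor not S) = False or False = False
(not R nand Q) and (not P or (U xor not S)) = True and False = False
not ((not R nand Q) and (not P or (U xor not S))) = not False = True
So Statement 1 is true.

Statement 2: Parsed as ((U nor not Q) xor S) nor ((P nor (not R xor Q)) -> R)

not Q = not False = True
U nor not Q = True nor True = False
(U nor not Q) xor S = False xor False = False
not R = not True = False
not R xor Q = False xor False = False
P nor (not R xor Q) = True nor False = False
(P nor (not R xor Q)) -> R = False -> True = True
((U nor not Q) xor S) nor ((P nor (not R xor Q)) -> R) = False nor True = False
So Statement 2 is false.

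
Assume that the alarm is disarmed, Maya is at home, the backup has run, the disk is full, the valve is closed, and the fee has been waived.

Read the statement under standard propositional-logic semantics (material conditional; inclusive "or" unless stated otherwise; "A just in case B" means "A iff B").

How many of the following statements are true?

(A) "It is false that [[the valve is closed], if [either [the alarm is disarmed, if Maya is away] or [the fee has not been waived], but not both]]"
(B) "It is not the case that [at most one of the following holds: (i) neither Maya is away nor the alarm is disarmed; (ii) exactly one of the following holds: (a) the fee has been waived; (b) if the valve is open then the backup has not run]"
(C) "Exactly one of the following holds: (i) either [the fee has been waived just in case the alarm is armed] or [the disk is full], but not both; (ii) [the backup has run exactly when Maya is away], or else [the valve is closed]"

0

Let M = "Maya is at home" (T), N = "the alarm is armed" (F), P = "the fee has been waived" (T), H = "the valve is open" (F), W = "the backup has run" (T), S = "the disk is full" (T).

(A): Formalization: ~(((~M -> ~N) xor ~P) -> ~H)

~M = ~T = F
~N = ~F = T
~M -> ~N = F -> T = T
~P = ~T = F
(~M -> ~N) xor ~P = T xor F = T
~H = ~F = T
((~M -> ~N) xor ~P) -> ~H = T -> T = T
~(((~M -> ~N) xor ~P) -> ~H) = ~T = F
Hence (A) is false.

(B): This is ~((~M nor ~N) nand (P xor (H -> ~W))).

~M = ~T = F
~N = ~F = T
~M nor ~N = F nor T = F
~W = ~T = F
H -> ~W = F -> F = T
P xor (H -> ~W) = T xor T = F
(~M nor ~N) nand (P xor (H -> ~W)) = F nand F = T
~((~M nor ~N) nand (P xor (H -> ~W))) = ~T = F
So (B) is false.

(C): This is ((P <-> N) xor S) xor ((W <-> ~M) | ~H).

P <-> N = T <-> F = F
(P <-> N) xor S = F xor T = T
~M = ~T = F
W <-> ~M = T <-> F = F
~H = ~F = T
(W <-> ~M) | ~H = F | T = T
((P <-> N) xor S) xor ((W <-> ~M) | ~H) = T xor T = F
So (C) is false.

0 of the 3 statements are true (none).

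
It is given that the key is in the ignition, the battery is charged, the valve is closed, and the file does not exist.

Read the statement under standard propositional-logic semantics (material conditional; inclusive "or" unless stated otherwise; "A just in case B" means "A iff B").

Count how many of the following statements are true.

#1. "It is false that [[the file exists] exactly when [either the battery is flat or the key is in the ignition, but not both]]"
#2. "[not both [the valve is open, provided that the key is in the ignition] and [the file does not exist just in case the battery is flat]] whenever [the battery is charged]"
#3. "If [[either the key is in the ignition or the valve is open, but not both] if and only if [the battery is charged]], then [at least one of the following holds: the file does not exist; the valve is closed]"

Let S = "the file exists" (F), Q = "the battery is charged" (T), P = "the key is in the ignition" (T), R = "the valve is open" (F).

#1: This is ¬(S ↔ (¬Q ⊕ P)).

¬Q = ¬T = F
¬Q ⊕ P = F ⊕ T = T
S ↔ (¬Q ⊕ P) = F ↔ T = F
¬(S ↔ (¬Q ⊕ P)) = ¬F = T
Hence #1 is true.

#2: Formalization: Q → ((P → R) ↑ (¬S ↔ ¬Q))

P → R = T → F = F
¬S = ¬F = T
¬Q = ¬T = F
¬S ↔ ¬Q = T ↔ F = F
(P → R) ↑ (¬S ↔ ¬Q) = F ↑ F = T
Q → ((P → R) ↑ (¬S ↔ ¬Q)) = T → T = T
So #2 is true.

#3: This is ((P ⊕ R) ↔ Q) → (¬S ∨ ¬R).

P ⊕ R = T ⊕ F = T
(P ⊕ R) ↔ Q = T ↔ T = T
¬S = ¬F = T
¬R = ¬F = T
¬S ∨ ¬R = T ∨ T = T
((P ⊕ R) ↔ Q) → (¬S ∨ ¬R) = T → T = T
Hence #3 is true.

3 of the 3 statements are true.

3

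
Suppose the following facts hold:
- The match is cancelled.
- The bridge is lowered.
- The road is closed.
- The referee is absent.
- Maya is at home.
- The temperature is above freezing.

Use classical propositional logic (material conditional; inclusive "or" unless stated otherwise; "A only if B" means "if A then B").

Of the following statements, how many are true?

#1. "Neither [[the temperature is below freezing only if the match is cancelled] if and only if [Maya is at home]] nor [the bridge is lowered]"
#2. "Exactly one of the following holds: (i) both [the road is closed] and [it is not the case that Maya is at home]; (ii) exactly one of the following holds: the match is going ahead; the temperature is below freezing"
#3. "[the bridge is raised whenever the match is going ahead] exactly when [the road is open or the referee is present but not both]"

Let V = "the temperature is below freezing" (F), P = "the match is cancelled" (T), U = "Maya is at home" (T), Q = "the bridge is raised" (F), R = "the road is closed" (T), S = "the referee is present" (F).

#1: Formalization: ((V -> P) <-> U) nor ~Q

V -> P = F -> T = T
(V -> P) <-> U = T <-> T = T
~Q = ~F = T
((V -> P) <-> U) nor ~Q = T nor T = F
Hence #1 is false.

#2: Parsed as (R & ~U) xor (~P xor V)

~U = ~T = F
R & ~U = T & F = F
~P = ~T = F
~P xor V = F xor F = F
(R & ~U) xor (~P xor V) = F xor F = F
Hence #2 is false.

#3: In symbols: (~P -> Q) <-> (~R xor S)

~P = ~T = F
~P -> Q = F -> F = T
~R = ~T = F
~R xor S = F xor F = F
(~P -> Q) <-> (~R xor S) = T <-> F = F
Thus #3 is false.

Count: 0.

0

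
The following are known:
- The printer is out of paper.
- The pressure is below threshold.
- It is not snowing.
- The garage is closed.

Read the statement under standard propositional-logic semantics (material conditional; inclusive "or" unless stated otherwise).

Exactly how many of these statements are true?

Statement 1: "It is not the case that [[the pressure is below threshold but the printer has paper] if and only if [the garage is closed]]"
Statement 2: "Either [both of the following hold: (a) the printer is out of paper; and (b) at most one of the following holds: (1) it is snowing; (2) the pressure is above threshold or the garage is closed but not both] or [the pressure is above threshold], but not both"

Let Q = "the pressure is above threshold" (F), P = "the printer has paper" (F), S = "the garage is closed" (T), R = "it is snowing" (F).

Statement 1: In symbols: ~((~Q & P) <-> S)

~Q = ~F = T
~Q & P = T & F = F
(~Q & P) <-> S = F <-> T = F
~((~Q & P) <-> S) = ~F = T
So Statement 1 is true.

Statement 2: Parsed as (~P & (R nand (Q xor S))) xor Q

~P = ~F = T
Q xor S = F xor T = T
R nand (Q xor S) = F nand T = T
~P & (R nand (Q xor S)) = T & T = T
(~P & (R nand (Q xor S))) xor Q = T xor F = T
So Statement 2 is true.

True statements: 2 (Statement 1, Statement 2).

2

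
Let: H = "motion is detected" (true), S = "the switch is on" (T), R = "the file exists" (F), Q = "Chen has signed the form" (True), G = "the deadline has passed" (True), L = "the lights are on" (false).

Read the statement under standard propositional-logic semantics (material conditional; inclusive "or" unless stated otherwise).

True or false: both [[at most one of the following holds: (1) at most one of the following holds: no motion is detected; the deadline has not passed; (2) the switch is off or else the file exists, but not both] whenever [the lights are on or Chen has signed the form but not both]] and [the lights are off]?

true

This is ((L ⊕ Q) → ((¬H ↑ ¬G) ↑ (¬S ⊕ R))) ∧ ¬L.

L ⊕ Q = F ⊕ T = T
¬H = ¬T = F
¬G = ¬T = F
¬H ↑ ¬G = F ↑ F = T
¬S = ¬T = F
¬S ⊕ R = F ⊕ F = F
(¬H ↑ ¬G) ↑ (¬S ⊕ R) = T ↑ F = T
(L ⊕ Q) → ((¬H ↑ ¬G) ↑ (¬S ⊕ R)) = T → T = T
¬L = ¬F = T
((L ⊕ Q) → ((¬H ↑ ¬G) ↑ (¬S ⊕ R))) ∧ ¬L = T ∧ T = T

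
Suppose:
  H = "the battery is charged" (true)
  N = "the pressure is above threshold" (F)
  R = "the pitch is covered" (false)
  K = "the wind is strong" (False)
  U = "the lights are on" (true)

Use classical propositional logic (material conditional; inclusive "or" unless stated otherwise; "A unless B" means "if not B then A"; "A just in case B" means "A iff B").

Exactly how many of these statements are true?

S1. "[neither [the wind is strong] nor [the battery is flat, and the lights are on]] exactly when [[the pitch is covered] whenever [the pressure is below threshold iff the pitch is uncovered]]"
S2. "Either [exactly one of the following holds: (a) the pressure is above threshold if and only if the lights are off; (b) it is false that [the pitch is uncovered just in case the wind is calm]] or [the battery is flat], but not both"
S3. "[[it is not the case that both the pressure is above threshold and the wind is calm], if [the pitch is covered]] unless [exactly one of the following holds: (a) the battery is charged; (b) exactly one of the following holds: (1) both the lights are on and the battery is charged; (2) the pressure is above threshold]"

S1: In symbols: (K ↓ (¬H ∧ U)) ↔ ((¬N ↔ ¬R) → R)

¬H = ¬T = F
¬H ∧ U = F ∧ T = F
K ↓ (¬H ∧ U) = F ↓ F = T
¬N = ¬F = T
¬R = ¬F = T
¬N ↔ ¬R = T ↔ T = T
(¬N ↔ ¬R) → R = T → F = F
(K ↓ (¬H ∧ U)) ↔ ((¬N ↔ ¬R) → R) = T ↔ F = F
Hence S1 is false.

S2: This is ((N ↔ ¬U) ⊕ ¬(¬R ↔ ¬K)) ⊕ ¬H.

¬U = ¬T = F
N ↔ ¬U = F ↔ F = T
¬R = ¬F = T
¬K = ¬F = T
¬R ↔ ¬K = T ↔ T = T
¬(¬R ↔ ¬K) = ¬T = F
(N ↔ ¬U) ⊕ ¬(¬R ↔ ¬K) = T ⊕ F = T
¬H = ¬T = F
((N ↔ ¬U) ⊕ ¬(¬R ↔ ¬K)) ⊕ ¬H = T ⊕ F = T
Hence S2 is true.

S3: Formalization: (R → (N ↑ ¬K)) ∨ (H ⊕ ((U ∧ H) ⊕ N))

¬K = ¬F = T
N ↑ ¬K = F ↑ T = T
R → (N ↑ ¬K) = F → T = T
U ∧ H = T ∧ T = T
(U ∧ H) ⊕ N = T ⊕ F = T
H ⊕ ((U ∧ H) ⊕ N) = T ⊕ T = F
(R → (N ↑ ¬K)) ∨ (H ⊕ ((U ∧ H) ⊕ N)) = T ∨ F = T
So S3 is true.

2 of the 3 statements are true.

2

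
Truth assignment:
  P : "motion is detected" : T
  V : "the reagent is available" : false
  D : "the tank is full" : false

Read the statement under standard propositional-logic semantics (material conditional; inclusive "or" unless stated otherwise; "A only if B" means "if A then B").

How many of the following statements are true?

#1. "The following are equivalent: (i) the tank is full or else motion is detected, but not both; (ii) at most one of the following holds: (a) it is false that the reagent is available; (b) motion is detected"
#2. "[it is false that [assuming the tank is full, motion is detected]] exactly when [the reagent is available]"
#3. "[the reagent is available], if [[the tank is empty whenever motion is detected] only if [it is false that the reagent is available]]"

#1: Formalization: (D xor P) <-> (~V nand P)

D xor P = F xor T = T
~V = ~F = T
~V nand P = T nand T = F
(D xor P) <-> (~V nand P) = T <-> F = F
Hence #1 is false.

#2: Formalization: ~(D -> P) <-> V

D -> P = F -> T = T
~(D -> P) = ~T = F
~(D -> P) <-> V = F <-> F = T
Thus #2 is true.

#3: In symbols: ((P -> ~D) -> ~V) -> V

~D = ~F = T
P -> ~D = T -> T = T
~V = ~F = T
(P -> ~D) -> ~V = T -> T = T
((P -> ~D) -> ~V) -> V = T -> F = F
Thus #3 is false.

True statements: 1.

1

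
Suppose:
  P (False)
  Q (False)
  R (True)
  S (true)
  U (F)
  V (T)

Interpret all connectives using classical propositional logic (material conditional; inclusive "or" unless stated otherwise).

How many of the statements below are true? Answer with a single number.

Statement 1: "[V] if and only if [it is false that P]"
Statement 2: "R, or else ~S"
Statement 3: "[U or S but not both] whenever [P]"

Statement 1: Parsed as V iff not P

not P = not False = True
V iff not P = True iff True = True
Hence Statement 1 is true.

Statement 2: Parsed as R or not S

not S = not True = False
R or not S = True or False = True
Hence Statement 2 is true.

Statement 3: Parsed as P -> (U xor S)

U xor S = False xor True = True
P -> (U xor S) = False -> True = True
So Statement 3 is true.

True statements: 3 (Statement 1, Statement 2, Statement 3).

3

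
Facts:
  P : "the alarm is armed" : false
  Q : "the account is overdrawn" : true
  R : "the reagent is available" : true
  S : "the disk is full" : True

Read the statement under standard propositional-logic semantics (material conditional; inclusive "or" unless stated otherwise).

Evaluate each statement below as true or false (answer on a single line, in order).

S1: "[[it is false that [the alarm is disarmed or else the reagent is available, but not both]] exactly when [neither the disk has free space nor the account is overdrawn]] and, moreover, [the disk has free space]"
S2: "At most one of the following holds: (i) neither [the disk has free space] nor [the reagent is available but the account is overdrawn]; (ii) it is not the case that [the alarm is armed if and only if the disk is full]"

S1: Parsed as (¬(¬P ⊕ R) ↔ (¬S ↓ Q)) ∧ ¬S

¬P = ¬F = T
¬P ⊕ R = T ⊕ T = F
¬(¬P ⊕ R) = ¬F = T
¬S = ¬T = F
¬S ↓ Q = F ↓ T = F
¬(¬P ⊕ R) ↔ (¬S ↓ Q) = T ↔ F = F
¬S = ¬T = F
(¬(¬P ⊕ R) ↔ (¬S ↓ Q)) ∧ ¬S = F ∧ F = F
Hence S1 is false.

S2: Formalization: (¬S ↓ (R ∧ Q)) ↑ ¬(P ↔ S)

¬S = ¬T = F
R ∧ Q = T ∧ T = T
¬S ↓ (R ∧ Q) = F ↓ T = F
P ↔ S = F ↔ T = F
¬(P ↔ S) = ¬F = T
(¬S ↓ (R ∧ Q)) ↑ ¬(P ↔ S) = F ↑ T = T
So S2 is true.

S1 False, S2 True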